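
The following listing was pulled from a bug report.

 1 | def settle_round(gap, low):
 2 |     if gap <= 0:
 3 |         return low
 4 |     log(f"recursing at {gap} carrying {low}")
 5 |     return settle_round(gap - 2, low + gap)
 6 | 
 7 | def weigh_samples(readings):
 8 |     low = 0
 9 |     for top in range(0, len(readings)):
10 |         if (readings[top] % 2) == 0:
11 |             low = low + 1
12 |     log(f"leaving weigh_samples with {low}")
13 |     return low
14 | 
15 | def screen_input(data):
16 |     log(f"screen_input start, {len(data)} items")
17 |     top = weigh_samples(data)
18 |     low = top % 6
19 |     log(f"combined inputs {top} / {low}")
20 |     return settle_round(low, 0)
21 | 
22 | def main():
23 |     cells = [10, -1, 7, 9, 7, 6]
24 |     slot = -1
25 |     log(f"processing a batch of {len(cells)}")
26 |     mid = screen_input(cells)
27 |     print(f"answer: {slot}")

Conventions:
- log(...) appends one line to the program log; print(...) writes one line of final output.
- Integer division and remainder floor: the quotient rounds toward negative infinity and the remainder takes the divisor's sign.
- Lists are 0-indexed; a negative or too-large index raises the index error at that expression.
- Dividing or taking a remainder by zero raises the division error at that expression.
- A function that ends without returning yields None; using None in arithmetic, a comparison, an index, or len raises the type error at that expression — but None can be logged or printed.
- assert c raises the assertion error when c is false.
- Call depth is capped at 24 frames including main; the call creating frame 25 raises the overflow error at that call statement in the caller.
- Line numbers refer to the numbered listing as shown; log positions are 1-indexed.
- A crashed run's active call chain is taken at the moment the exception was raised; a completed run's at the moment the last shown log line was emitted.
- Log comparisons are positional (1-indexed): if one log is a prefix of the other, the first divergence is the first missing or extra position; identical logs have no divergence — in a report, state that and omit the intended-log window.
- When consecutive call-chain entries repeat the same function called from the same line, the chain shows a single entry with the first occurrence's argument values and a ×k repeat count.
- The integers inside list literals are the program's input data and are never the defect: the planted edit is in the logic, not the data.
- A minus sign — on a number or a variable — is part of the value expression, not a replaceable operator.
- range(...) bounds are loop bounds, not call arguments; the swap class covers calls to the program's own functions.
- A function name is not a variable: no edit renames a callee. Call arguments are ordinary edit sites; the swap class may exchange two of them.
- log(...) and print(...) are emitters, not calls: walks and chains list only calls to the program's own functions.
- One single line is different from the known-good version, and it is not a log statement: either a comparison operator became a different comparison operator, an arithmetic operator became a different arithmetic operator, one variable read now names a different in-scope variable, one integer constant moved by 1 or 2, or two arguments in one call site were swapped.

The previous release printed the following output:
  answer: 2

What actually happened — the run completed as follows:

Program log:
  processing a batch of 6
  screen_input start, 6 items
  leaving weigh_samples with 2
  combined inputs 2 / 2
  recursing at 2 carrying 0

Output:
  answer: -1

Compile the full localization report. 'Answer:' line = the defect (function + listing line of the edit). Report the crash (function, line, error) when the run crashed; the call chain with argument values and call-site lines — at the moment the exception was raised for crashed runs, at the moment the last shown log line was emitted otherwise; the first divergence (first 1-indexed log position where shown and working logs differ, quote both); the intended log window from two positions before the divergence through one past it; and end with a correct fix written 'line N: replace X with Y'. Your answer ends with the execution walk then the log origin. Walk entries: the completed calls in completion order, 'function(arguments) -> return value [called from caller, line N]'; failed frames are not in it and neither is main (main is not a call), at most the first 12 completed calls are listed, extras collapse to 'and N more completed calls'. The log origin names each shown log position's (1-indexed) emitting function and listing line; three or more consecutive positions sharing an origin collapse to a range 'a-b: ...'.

Answer: the defect is in main at line 27.
Core observation: Nothing in the log betrays the bug — only the output does.
Call chain: main -> screen_input([10, -1, 7, 9, 7, 6]) (called at line 26) -> settle_round(2, 0) (called at line 20).
First divergence: none; the two logs match at every position.
Execution walk:
  weigh_samples([10, -1, 7, 9, 7, 6]) -> 2  [called from screen_input, line 17]
  settle_round(0, 2) -> 2  [called from settle_round, line 5]
  settle_round(2, 0) -> 2  [called from screen_input, line 20]
  screen_input([10, -1, 7, 9, 7, 6]) -> 2  [called from main, line 26]
Origin of each log line:
  1: from main, line 25
  2: from screen_input, line 16
  3: from weigh_samples, line 12
  4: from screen_input, line 19
  5: from settle_round, line 4
A correct fix: line 27: replace `slot` with `mid`.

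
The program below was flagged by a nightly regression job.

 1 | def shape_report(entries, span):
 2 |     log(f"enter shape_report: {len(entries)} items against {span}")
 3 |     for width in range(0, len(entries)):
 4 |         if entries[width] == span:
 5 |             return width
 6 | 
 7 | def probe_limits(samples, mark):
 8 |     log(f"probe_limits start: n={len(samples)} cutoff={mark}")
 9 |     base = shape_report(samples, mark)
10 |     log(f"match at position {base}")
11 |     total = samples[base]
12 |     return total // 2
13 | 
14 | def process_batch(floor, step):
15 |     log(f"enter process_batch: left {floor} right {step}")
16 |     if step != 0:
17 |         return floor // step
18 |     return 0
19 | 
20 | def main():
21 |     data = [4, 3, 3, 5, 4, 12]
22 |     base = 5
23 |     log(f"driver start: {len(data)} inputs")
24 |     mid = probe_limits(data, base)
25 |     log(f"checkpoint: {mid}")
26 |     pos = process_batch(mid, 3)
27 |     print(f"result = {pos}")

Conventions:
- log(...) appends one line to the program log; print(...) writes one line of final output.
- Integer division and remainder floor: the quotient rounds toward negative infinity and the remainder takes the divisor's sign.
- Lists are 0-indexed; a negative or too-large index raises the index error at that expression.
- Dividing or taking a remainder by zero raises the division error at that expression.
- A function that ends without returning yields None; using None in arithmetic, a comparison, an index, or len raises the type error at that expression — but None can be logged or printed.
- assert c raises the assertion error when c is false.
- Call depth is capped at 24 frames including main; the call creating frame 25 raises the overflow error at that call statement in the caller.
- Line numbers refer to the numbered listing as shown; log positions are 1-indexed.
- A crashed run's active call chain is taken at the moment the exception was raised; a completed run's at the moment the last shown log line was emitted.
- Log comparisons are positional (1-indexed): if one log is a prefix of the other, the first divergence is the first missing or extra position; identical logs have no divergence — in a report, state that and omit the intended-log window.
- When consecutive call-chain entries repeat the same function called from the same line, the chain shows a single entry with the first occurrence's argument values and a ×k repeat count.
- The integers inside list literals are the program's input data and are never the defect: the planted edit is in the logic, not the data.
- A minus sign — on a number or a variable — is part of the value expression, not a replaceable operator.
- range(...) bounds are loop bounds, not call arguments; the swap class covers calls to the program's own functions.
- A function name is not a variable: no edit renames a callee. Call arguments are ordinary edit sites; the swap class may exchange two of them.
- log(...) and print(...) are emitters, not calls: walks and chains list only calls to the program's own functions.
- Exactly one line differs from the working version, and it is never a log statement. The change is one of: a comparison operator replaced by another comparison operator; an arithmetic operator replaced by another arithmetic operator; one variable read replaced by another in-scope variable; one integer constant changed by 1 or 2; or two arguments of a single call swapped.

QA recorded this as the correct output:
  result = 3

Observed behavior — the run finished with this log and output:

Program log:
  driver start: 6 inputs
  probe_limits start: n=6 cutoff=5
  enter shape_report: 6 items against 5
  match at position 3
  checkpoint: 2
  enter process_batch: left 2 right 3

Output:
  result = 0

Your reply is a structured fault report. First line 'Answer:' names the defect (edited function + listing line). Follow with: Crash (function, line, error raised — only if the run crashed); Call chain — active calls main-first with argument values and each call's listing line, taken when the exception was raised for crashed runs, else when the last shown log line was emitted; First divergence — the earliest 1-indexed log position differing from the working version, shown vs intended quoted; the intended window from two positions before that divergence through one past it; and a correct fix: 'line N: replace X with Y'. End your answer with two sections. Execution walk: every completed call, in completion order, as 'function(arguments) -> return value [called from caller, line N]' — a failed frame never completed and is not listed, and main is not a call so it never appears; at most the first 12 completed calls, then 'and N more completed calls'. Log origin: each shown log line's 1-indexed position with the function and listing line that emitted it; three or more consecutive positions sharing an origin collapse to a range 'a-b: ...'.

Answer: the defect is in probe_limits at line 12.
The tell: Position 5 is the first bad log line: 'checkpoint: 2' should read 'checkpoint: 10'.
Call chain: main -> process_batch(2, 3) (called at line 26).
First divergence: at position 5 the run shows 'checkpoint: 2' where the working version logs 'checkpoint: 10'.
Intended log window:
  3: enter shape_report: 6 items against 5
  4: match at position 3
  5: checkpoint: 10
  6: enter process_batch: left 10 right 3
Execution walk:
  shape_report([4, 3, 3, 5, 4, 12], 5) -> 3  [called from probe_limits, line 9]
  probe_limits([4, 3, 3, 5, 4, 12], 5) -> 2  [called from main, line 24]
  process_batch(2, 3) -> 0  [called from main, line 26]
Log origins:
  1: logged in main at line 23
  2: logged in probe_limits at line 8
  3: logged in shape_report at line 2
  4: logged in probe_limits at line 10
  5: logged in main at line 25
  6: logged in process_batch at line 15
A correct fix: line 12: replace `//` with `*`.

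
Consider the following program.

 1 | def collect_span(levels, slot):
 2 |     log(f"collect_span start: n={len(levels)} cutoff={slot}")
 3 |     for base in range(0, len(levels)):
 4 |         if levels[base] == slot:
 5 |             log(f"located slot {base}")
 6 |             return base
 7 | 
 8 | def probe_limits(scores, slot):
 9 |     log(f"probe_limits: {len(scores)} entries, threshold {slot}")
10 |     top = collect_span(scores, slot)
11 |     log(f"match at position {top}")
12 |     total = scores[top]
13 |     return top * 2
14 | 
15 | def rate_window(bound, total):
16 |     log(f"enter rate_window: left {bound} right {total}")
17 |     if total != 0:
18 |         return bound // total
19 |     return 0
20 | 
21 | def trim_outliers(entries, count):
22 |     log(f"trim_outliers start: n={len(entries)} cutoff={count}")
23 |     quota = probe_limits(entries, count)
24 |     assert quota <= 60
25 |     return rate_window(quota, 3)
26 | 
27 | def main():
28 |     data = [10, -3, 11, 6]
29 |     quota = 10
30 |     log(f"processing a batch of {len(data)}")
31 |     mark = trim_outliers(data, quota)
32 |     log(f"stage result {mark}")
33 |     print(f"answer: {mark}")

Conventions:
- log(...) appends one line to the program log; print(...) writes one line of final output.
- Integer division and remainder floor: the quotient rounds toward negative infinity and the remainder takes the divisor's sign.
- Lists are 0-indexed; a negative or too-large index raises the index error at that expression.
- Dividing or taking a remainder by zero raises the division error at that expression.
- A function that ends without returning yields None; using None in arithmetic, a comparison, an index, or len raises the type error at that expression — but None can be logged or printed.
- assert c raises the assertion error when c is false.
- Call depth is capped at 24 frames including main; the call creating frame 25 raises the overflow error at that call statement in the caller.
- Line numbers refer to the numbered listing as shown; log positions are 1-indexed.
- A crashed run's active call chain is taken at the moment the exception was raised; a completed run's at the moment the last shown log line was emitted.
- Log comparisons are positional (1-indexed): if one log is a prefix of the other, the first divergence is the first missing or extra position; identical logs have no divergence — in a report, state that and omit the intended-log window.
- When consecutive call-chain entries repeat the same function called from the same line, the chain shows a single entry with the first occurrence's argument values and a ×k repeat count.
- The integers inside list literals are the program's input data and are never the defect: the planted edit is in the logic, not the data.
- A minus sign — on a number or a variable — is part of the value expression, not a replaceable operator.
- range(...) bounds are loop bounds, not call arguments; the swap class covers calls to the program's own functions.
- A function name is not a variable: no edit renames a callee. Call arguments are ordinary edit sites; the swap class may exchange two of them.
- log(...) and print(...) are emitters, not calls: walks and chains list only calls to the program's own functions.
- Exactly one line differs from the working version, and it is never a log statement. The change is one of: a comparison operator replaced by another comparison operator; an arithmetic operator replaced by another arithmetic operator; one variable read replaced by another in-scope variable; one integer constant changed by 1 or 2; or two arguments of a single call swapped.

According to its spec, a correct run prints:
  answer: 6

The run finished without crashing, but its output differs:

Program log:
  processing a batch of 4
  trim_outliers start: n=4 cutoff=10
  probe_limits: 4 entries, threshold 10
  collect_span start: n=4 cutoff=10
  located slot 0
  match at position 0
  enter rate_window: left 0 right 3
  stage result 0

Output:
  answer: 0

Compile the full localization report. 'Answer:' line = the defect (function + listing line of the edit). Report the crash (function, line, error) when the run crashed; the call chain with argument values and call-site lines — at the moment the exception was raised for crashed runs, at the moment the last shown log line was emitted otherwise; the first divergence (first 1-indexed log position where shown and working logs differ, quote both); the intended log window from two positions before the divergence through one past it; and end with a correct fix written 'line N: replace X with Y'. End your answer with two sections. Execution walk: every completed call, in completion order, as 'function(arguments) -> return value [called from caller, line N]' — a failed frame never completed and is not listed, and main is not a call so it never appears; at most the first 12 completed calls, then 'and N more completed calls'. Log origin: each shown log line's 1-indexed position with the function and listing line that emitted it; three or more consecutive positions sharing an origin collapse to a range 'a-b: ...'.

Answer: the defect is in probe_limits at line 13.
Key fact: Position 7 is the first bad log line: 'enter rate_window: left 0 right 3' should read 'enter rate_window: left 20 right 3'.
Call chain: main.
First divergence: at position 7 the run shows 'enter rate_window: left 0 right 3' where the working version logs 'enter rate_window: left 20 right 3'.
Intended log window:
  5: located slot 0
  6: match at position 0
  7: enter rate_window: left 20 right 3
  8: stage result 6
Execution walk:
  collect_span([10, -3, 11, 6], 10) -> 0  [called from probe_limits, line 10]
  probe_limits([10, -3, 11, 6], 10) -> 0  [called from trim_outliers, line 23]
  rate_window(0, 3) -> 0  [called from trim_outliers, line 25]
  trim_outliers([10, -3, 11, 6], 10) -> 0  [called from main, line 31]
Log line origins:
  1 — main, line 30
  2 — trim_outliers, line 22
  3 — probe_limits, line 9
  4 — collect_span, line 2
  5 — collect_span, line 5
  6 — probe_limits, line 11
  7 — rate_window, line 16
  8 — main, line 32
A correct fix: line 13: replace `top` with `total`.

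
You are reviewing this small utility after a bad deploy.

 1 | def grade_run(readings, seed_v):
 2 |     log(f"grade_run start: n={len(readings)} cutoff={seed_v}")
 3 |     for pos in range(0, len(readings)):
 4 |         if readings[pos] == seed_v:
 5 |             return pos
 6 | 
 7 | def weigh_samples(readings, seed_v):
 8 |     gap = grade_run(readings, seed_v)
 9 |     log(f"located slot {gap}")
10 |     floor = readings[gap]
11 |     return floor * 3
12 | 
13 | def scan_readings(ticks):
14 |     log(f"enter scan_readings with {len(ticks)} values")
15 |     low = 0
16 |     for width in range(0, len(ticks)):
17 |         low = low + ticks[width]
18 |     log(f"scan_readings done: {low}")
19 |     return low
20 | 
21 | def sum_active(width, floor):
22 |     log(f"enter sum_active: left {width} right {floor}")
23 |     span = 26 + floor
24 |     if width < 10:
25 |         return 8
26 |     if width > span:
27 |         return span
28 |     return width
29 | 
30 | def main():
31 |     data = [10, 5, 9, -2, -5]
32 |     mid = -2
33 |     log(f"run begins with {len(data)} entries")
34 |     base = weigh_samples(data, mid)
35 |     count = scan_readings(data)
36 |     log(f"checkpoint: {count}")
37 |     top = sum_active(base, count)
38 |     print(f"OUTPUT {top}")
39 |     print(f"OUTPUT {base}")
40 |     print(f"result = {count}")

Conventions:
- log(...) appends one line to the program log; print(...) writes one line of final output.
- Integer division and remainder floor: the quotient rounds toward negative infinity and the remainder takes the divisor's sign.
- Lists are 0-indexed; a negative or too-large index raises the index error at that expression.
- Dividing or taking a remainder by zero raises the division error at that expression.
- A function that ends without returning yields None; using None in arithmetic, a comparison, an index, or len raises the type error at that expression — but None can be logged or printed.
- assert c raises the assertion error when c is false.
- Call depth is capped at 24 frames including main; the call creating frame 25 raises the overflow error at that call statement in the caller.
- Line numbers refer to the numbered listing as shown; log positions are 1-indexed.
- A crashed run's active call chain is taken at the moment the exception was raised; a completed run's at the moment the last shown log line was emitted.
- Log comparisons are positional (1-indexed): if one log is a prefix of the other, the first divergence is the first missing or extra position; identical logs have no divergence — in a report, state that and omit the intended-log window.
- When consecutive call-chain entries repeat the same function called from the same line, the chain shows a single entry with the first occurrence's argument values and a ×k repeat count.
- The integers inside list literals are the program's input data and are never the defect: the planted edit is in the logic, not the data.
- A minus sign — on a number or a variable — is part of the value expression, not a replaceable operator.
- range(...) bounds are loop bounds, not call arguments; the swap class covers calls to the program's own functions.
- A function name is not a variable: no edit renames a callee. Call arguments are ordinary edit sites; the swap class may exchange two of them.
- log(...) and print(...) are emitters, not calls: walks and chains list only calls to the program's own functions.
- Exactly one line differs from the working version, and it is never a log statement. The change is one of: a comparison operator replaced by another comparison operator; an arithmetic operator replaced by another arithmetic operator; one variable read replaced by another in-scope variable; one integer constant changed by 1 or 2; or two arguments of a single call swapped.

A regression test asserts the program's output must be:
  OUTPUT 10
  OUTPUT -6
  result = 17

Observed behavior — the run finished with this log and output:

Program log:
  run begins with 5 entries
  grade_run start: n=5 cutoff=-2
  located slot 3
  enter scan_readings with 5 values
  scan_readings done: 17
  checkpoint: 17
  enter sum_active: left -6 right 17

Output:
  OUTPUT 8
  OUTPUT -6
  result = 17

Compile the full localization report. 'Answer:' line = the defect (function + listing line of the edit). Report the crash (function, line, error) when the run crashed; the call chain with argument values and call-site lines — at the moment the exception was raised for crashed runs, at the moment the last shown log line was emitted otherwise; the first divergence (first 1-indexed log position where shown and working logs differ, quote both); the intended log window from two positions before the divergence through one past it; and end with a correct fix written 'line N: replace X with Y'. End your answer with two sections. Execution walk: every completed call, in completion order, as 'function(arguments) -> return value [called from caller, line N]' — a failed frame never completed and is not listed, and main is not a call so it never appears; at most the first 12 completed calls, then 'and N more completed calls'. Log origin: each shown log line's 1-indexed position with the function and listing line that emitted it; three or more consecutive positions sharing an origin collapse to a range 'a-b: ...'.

Answer: the defect is in sum_active at line 25.
The tell: The logs agree in full; only the final output differs.
Call chain: main -> sum_active(-6, 17) (called at line 37).
First divergence: none — the logs agree in full.
Execution walk:
  grade_run([10, 5, 9, -2, -5], -2) -> 3  [called from weigh_samples, line 8]
  weigh_samples([10, 5, 9, -2, -5], -2) -> -6  [called from main, line 34]
  scan_readings([10, 5, 9, -2, -5]) -> 17  [called from main, line 35]
  sum_active(-6, 17) -> 8  [called from main, line 37]
Log origin:
  1: emitted by main (line 33)
  2: emitted by grade_run (line 2)
  3: emitted by weigh_samples (line 9)
  4: emitted by scan_readings (line 14)
  5: emitted by scan_readings (line 18)
  6: emitted by main (line 36)
  7: emitted by sum_active (line 22)
A correct fix: line 25: replace `8` with `10`.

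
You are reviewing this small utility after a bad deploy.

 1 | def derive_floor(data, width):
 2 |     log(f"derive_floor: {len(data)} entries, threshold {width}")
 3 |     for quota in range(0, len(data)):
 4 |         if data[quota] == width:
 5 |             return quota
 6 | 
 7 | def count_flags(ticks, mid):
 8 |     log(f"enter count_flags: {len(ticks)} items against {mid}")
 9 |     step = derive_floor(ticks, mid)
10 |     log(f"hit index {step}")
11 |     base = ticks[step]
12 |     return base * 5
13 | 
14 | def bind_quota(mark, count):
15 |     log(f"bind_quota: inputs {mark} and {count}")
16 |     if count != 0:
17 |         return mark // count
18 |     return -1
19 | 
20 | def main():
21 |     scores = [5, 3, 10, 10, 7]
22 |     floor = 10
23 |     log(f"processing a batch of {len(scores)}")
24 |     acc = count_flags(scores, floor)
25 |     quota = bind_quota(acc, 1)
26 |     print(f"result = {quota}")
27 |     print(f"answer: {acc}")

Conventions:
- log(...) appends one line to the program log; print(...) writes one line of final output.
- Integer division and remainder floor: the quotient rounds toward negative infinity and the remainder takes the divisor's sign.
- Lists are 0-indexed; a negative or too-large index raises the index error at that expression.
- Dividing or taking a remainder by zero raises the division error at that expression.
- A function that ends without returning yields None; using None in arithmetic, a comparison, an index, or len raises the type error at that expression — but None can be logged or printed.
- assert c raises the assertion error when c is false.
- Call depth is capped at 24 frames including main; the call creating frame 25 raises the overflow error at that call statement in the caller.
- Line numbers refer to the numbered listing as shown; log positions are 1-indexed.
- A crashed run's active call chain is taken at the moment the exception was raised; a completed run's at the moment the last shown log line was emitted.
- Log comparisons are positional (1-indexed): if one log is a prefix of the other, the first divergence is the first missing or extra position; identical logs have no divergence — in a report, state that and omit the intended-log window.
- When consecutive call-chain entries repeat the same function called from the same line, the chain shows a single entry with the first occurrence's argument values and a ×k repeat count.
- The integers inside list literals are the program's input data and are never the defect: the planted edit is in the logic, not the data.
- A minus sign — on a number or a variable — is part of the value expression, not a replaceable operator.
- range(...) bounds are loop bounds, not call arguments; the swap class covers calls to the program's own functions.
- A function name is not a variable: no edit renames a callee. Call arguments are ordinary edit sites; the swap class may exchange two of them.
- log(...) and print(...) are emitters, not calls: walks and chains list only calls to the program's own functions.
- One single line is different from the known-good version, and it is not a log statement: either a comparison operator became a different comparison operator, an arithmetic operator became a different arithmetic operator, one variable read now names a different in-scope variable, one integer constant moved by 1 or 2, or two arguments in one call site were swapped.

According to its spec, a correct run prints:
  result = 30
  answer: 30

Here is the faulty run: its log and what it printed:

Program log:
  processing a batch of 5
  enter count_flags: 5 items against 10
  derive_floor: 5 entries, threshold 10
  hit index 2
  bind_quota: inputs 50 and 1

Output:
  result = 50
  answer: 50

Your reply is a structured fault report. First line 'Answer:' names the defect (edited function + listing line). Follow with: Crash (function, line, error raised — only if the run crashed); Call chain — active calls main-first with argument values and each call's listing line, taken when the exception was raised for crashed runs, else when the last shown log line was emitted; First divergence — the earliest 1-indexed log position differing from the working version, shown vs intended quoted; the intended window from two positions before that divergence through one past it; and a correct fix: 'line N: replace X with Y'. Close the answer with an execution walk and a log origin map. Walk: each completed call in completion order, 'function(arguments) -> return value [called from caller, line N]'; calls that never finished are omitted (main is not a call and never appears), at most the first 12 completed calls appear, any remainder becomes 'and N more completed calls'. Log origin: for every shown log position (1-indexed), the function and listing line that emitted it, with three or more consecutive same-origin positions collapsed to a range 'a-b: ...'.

Answer: the defect is in count_flags at line 12.
The tell: The log first diverges at position 5: the faulty run prints 'bind_quota: inputs 50 and 1' where the working version prints 'bind_quota: inputs 30 and 1'.
Call chain: main -> bind_quota(50, 1) (called at line 25).
First divergence: position 5 — the shown line 'bind_quota: inputs 50 and 1' should read 'bind_quota: inputs 30 and 1'.
Intended log window:
  3: derive_floor: 5 entries, threshold 10
  4: hit index 2
  5: bind_quota: inputs 30 and 1
Execution walk:
  derive_floor([5, 3, 10, 10, 7], 10) -> 2  [called from count_flags, line 9]
  count_flags([5, 3, 10, 10, 7], 10) -> 50  [called from main, line 24]
  bind_quota(50, 1) -> 50  [called from main, line 25]
Origin of each log line:
  1: emitted by main (line 23)
  2: emitted by count_flags (line 8)
  3: emitted by derive_floor (line 2)
  4: emitted by count_flags (line 10)
  5: emitted by bind_quota (line 15)
A correct fix: line 12: replace `5` with `3`.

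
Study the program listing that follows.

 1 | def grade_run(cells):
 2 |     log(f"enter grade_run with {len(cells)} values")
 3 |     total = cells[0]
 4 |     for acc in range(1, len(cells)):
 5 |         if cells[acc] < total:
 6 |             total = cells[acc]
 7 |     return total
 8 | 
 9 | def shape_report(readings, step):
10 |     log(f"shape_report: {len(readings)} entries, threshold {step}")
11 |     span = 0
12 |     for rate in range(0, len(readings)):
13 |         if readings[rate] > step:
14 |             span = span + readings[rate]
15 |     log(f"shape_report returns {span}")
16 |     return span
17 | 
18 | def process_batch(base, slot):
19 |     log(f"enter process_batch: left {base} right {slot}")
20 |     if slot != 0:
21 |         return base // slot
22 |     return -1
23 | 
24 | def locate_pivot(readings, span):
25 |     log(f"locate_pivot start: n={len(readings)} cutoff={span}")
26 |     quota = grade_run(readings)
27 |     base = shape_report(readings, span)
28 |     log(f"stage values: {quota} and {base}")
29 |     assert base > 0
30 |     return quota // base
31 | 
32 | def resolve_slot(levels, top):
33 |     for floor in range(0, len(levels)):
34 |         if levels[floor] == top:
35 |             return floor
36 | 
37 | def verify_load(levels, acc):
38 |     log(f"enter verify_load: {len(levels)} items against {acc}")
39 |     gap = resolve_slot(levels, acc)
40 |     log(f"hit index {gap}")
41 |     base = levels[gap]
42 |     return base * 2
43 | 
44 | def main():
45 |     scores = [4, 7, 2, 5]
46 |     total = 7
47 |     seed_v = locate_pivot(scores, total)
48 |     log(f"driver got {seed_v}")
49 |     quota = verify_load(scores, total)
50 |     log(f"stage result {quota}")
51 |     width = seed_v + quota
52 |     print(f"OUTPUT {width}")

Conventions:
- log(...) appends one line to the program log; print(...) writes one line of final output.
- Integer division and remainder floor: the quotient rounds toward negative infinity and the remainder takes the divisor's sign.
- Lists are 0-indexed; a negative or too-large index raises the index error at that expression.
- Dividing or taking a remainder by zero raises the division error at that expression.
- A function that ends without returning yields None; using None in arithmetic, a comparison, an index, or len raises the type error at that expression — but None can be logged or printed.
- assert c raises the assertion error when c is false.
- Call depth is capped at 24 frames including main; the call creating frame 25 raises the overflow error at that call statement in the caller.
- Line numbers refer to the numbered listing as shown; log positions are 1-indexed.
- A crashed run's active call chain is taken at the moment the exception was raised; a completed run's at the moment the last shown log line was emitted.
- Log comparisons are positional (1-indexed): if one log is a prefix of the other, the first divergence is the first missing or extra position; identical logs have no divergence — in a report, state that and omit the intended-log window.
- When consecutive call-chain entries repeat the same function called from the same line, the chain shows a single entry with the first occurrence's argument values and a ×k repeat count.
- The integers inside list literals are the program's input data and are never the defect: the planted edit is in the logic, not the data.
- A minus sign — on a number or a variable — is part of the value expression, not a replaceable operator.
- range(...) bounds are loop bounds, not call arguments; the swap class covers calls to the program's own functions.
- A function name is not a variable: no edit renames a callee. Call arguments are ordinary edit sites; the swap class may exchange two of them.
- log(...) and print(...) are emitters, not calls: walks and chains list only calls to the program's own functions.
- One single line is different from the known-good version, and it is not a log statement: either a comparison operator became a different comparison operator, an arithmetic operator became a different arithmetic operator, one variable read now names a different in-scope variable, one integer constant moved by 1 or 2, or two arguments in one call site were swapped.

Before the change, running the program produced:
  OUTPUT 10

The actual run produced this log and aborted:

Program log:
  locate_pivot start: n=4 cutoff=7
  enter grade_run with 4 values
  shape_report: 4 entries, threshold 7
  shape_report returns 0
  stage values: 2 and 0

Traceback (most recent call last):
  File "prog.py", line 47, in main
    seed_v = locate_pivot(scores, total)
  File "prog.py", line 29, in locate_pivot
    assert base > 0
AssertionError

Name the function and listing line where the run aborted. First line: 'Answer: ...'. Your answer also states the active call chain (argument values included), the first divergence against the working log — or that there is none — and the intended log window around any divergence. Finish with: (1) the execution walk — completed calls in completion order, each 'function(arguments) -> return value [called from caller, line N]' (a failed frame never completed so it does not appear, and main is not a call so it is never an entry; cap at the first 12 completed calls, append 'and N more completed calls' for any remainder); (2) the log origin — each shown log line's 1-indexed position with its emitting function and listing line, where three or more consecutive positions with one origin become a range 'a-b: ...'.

Answer: the error was raised in locate_pivot, line 29.
Key observation: At log position 1 the runs split — shown 'locate_pivot start: n=4 cutoff=7', but the working version logs 'locate_pivot start: n=4 cutoff=5'.
Call chain: main -> locate_pivot([4, 7, 2, 5], 7) (called at line 47).
First divergence: at position 1 the run shows 'locate_pivot start: n=4 cutoff=7' where the working version logs 'locate_pivot start: n=4 cutoff=5'.
Intended log window:
  1: locate_pivot start: n=4 cutoff=5
  2: enter grade_run with 4 values
Execution walk:
  grade_run([4, 7, 2, 5]) -> 2  [called from locate_pivot, line 26]
  shape_report([4, 7, 2, 5], 7) -> 0  [called from locate_pivot, line 27]
Log origin:
  1: logged in locate_pivot at line 25
  2: logged in grade_run at line 2
  3: logged in shape_report at line 10
  4: logged in shape_report at line 15
  5: logged in locate_pivot at line 28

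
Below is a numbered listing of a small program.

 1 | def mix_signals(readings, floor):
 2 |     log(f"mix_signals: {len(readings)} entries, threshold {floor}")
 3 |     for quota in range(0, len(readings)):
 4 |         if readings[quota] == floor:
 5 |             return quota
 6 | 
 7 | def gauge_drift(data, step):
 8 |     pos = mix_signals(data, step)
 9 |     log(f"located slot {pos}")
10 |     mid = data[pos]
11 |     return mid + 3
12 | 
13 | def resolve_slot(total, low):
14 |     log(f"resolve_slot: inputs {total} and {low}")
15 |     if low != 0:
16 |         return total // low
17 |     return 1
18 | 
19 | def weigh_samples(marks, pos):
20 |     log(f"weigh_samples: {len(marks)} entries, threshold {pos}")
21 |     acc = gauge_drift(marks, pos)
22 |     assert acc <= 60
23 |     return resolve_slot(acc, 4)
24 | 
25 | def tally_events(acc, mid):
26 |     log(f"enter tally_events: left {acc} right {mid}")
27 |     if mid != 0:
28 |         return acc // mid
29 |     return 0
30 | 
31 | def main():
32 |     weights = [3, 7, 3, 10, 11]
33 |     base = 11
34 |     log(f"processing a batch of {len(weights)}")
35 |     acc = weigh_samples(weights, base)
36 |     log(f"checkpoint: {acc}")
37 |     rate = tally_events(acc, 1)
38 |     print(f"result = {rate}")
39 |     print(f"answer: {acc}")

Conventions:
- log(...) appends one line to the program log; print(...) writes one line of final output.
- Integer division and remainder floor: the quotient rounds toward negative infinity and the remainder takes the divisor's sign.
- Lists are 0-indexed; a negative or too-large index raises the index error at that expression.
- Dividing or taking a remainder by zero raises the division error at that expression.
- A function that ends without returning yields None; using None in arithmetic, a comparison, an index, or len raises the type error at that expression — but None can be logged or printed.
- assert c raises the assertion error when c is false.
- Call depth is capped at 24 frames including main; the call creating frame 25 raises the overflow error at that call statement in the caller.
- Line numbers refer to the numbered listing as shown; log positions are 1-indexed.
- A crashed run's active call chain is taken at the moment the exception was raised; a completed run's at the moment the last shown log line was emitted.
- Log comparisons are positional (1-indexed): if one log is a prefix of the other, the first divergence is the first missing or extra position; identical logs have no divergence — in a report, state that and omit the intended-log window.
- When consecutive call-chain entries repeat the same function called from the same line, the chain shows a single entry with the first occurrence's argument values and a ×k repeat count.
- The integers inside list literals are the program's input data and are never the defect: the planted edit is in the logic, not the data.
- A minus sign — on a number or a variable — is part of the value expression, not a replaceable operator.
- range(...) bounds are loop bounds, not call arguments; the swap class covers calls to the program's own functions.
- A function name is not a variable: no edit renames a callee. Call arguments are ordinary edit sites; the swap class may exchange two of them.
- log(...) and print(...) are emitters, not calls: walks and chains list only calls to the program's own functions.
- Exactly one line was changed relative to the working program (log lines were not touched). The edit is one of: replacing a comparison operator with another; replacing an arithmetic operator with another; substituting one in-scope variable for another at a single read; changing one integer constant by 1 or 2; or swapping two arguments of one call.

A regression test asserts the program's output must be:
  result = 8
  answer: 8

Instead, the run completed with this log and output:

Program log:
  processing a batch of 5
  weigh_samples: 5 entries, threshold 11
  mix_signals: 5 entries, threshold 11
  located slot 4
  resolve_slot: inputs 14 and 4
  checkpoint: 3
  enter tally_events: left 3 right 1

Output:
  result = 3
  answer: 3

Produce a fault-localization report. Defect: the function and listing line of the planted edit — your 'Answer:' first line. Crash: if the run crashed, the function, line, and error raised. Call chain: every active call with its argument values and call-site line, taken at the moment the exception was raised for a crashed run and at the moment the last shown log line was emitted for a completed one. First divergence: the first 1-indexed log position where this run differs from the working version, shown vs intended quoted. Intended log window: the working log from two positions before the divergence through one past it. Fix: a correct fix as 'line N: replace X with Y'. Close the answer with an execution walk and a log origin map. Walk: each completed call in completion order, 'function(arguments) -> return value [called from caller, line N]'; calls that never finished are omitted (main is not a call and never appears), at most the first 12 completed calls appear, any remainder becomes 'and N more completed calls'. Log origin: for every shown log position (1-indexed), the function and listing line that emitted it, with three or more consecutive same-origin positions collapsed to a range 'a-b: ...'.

Answer: the defect is in gauge_drift at line 11.
The tell: The earliest visible damage is log position 5 — 'resolve_slot: inputs 14 and 4' rather than the intended 'resolve_slot: inputs 33 and 4'.
Call chain: main -> tally_events(3, 1) (called at line 37).
First divergence: position 5; shown 'resolve_slot: inputs 14 and 4' vs intended 'resolve_slot: inputs 33 and 4'.
Intended log window:
  3: mix_signals: 5 entries, threshold 11
  4: located slot 4
  5: resolve_slot: inputs 33 and 4
  6: checkpoint: 8
Execution walk:
  mix_signals([3, 7, 3, 10, 11], 11) -> 4  [called from gauge_drift, line 8]
  gauge_drift([3, 7, 3, 10, 11], 11) -> 14  [called from weigh_samples, line 21]
  resolve_slot(14, 4) -> 3  [called from weigh_samples, line 23]
  weigh_samples([3, 7, 3, 10, 11], 11) -> 3  [called from main, line 35]
  tally_events(3, 1) -> 3  [called from main, line 37]
Log line origins:
  1: from main, line 34
  2: from weigh_samples, line 20
  3: from mix_signals, line 2
  4: from gauge_drift, line 9
  5: from resolve_slot, line 14
  6: from main, line 36
  7: from tally_events, line 26
A correct fix: line 11: replace `+` with `*`.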